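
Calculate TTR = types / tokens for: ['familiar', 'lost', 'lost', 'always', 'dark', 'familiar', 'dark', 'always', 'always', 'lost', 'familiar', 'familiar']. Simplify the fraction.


Tokens: 12
Unique types: ('always', 'dark', 'familiar', 'lost') = 4
TTR = 4/12
Simplify: divide both by 4 -> 1/3
TTR = 1/3

1/3


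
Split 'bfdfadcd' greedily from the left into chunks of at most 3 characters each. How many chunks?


'bfdfadcd' has 8 characters.
Chunking with max size 3:
  Chunk 1: 'bfd' (positions 0-2)
  Chunk 2: 'fad' (positions 3-5)
  Chunk 3: 'cd' (positions 6-7)
Total chunks: ceil(8 / 3) = 3

3


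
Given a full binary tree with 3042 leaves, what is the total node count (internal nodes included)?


Leaf nodes (terminals): 3042
Internal nodes = n - 1 = 3042 - 1 = 3041
Total = leaves + internal = 3042 + 3041 = 6083

6083


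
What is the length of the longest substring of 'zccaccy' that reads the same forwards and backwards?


Scanning 'zccaccy' for palindromic substrings.
Substring at positions 1-5: 'ccacc'.
Check: reverse('ccacc') = 'ccacc' -> palindrome confirmed.
Neighbouring characters ('z' / 'y') break symmetry, so it cannot extend further.
No longer palindromic substring exists; longest length = 5

5


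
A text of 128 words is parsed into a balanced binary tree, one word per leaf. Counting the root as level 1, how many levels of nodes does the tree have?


In a balanced binary tree with n leaves the deepest leaf is ceil(log2(n)) edges below the root,
so counting node levels inclusive of root and leaves gives ceil(log2(n)) + 1 levels.
log2(128) = 7.0000
ceil(7.0000) = 7
levels = 7 + 1 = 8

8


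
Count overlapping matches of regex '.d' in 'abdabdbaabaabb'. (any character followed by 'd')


Pattern: .d means any character followed by 'd'.
Scanning 'abdabdbaabaabb' position-by-position:
  Pos 0: window 'ab' -> no
  Pos 1: window 'bd' -> MATCH
  Pos 2: window 'da' -> no
  Pos 3: window 'ab' -> no
  Pos 4: window 'bd' -> MATCH
  Pos 5: window 'db' -> no
  Pos 6: window 'ba' -> no
  Pos 7: window 'aa' -> no
  Pos 8: window 'ab' -> no
  Pos 9: window 'ba' -> no
  Pos 10: window 'aa' -> no
  Pos 11: window 'ab' -> no
  Pos 12: window 'bb' -> no
  Pos 13: window 'b' -> no
Total matches: 2

2


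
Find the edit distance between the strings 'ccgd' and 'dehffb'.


Building DP table for s1='ccgd' (len 4) and s2='dehffb' (len 6):
       d  e  h  f  f  b
    0  1  2  3  4  5  6
  c 1  1  2  3  4  5  6
  c 2  2  2  3  4  5  6
  g 3  3  3  3  4  5  6
  d 4  3  4  4  4  5  6
Edit distance = dp[4][6] = 6

6


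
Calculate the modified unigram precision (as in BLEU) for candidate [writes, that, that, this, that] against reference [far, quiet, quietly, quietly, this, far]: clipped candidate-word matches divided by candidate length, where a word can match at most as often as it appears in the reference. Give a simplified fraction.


Reference word counts: {'far': 2, 'quiet': 1, 'quietly': 2, 'this': 1}
Checking each candidate word (with clipping):
  'writes' -> not in reference -> no match (matches: 0)
  'that' -> not in reference -> no match (matches: 0)
  'that' -> not in reference -> no match (matches: 0)
  'this' -> in reference (ref count 1, used 1/1) -> match (matches: 1)
  'that' -> not in reference -> no match (matches: 1)
Clipped matches: 1, Candidate length: 5
Precision = 1/5

1/5


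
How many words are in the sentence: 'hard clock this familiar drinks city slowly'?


Counting words by splitting on spaces:
  Word 1: 'hard'
  Word 2: 'clock'
  Word 3: 'this'
  Word 4: 'familiar'
  Word 5: 'drinks'
  Word 6: 'city'
  Word 7: 'slowly'
Total words: 7

7


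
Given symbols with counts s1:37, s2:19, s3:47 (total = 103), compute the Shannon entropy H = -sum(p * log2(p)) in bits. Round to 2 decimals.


Computing entropy H = -sum(p_i * log2(p_i)):
  s1: p = 37/103 = 0.3592, -p*log2(p) = 0.5306
  s2: p = 19/103 = 0.1845, -p*log2(p) = 0.4498
  s3: p = 47/103 = 0.4563, -p*log2(p) = 0.5165
H = sum of terms = 1.4969
Rounded to 2 decimals: 1.50

1.50


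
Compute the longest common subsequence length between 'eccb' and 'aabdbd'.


DP table for LCS of 'eccb' and 'aabdbd':
       a  a  b  d  b  d
    0  0  0  0  0  0  0
  e 0  0  0  0  0  0  0
  c 0  0  0  0  0  0  0
  c 0  0  0  0  0  0  0
  b 0  0  0  1  1  1  1
LCS: 'b'
LCS length = 1

1


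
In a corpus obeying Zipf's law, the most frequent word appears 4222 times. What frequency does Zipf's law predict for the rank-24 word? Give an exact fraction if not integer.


Zipf's law: freq(rank) = f1 / rank
f1 = 4222, rank = 24
freq = 4222 / 24
GCD(4222, 24) = 2
Simplified: 2111/12

2111/12


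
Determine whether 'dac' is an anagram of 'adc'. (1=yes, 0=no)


Sort characters of 'dac': 'acd'
Sort characters of 'adc': 'acd'
Sorted forms match -> they ARE anagrams
Result: 1

1


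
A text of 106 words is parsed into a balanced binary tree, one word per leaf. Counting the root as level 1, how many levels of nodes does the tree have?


In a balanced binary tree with n leaves the deepest leaf is ceil(log2(n)) edges below the root,
so counting node levels inclusive of root and leaves gives ceil(log2(n)) + 1 levels.
log2(106) = 6.7279
ceil(6.7279) = 7
levels = 7 + 1 = 8

8


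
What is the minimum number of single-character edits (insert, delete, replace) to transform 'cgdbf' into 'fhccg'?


Building DP table for s1='cgdbf' (len 5) and s2='fhccg' (len 5):
       f  h  c  c  g
    0  1  2  3  4  5
  c 1  1  2  2  3  4
  g 2  2  2  3  3  3
  d 3  3  3  3  4  4
  b 4  4  4  4  4  5
  f 5  4  5  5  5  5
Edit distance = dp[5][5] = 5

5


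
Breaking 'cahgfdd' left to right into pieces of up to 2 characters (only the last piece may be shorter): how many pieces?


'cahgfdd' has 7 characters.
Chunking with max size 2:
  Chunk 1: 'ca' (positions 0-1)
  Chunk 2: 'hg' (positions 2-3)
  Chunk 3: 'fd' (positions 4-5)
  Chunk 4: 'd' (positions 6-6)
Total chunks: ceil(7 / 2) = 4

4


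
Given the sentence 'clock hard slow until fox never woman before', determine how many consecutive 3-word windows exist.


Word trigrams from [8] words:
  Trigram 1: (clock hard slow)
  Trigram 2: (hard slow until)
  Trigram 3: (slow until fox)
  Trigram 4: (until fox never)
  Trigram 5: (fox never woman)
  Trigram 6: (never woman before)
Total word trigrams: 8 - 2 = 6

6


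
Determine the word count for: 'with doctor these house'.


Counting words by splitting on spaces:
  Word 1: 'with'
  Word 2: 'doctor'
  Word 3: 'these'
  Word 4: 'house'
Total words: 4

4


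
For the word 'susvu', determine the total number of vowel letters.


Scanning each character of 'susvu':
  Position 1: 's' -> consonant (running count: 0)
  Position 2: 'u' -> vowel (running count: 1)
  Position 3: 's' -> consonant (running count: 1)
  Position 4: 'v' -> consonant (running count: 1)
  Position 5: 'u' -> vowel (running count: 2)
Total vowels: 2

2


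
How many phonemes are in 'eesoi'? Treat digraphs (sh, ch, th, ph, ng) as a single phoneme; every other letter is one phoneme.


Parsing 'eesoi' greedily, digraphs first:
  'e' -> vowel phoneme (phonemes so far: 1)
  'e' -> vowel phoneme (phonemes so far: 2)
  's' -> consonant phoneme (phonemes so far: 3)
  'o' -> vowel phoneme (phonemes so far: 4)
  'i' -> vowel phoneme (phonemes so far: 5)
Total phonemes: 5

5


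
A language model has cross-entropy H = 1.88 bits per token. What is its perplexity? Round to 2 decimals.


Perplexity formula: PP = 2^H
H = 1.88
PP = 2^1.88
Decompose: 2^1.88 = 2^1 * 2^0.88
2^1 = 2, 2^0.88 ~ 1.8403753
PP ~ 2 * 1.8403753 = 3.6807506
Rounded to 2 decimals: 3.68

3.68


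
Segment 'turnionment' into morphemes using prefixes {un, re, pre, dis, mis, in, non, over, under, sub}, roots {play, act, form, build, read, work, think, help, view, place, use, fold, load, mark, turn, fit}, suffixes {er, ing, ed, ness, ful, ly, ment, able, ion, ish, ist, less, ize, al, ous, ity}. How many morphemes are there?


Segmenting 'turnionment' against the inventory:
  'turn' -> root (morpheme 1)
  'ion' -> suffix (morpheme 2)
  'ment' -> suffix (morpheme 3)
Total morphemes: 3

3


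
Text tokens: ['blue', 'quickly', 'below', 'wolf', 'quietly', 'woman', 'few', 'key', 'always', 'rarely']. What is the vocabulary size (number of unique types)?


Listing all tokens and tracking unique types:
  Token 1: 'blue' -> NEW (unique so far: 1)
  Token 2: 'quickly' -> NEW (unique so far: 2)
  Token 3: 'below' -> NEW (unique so far: 3)
  Token 4: 'wolf' -> NEW (unique so far: 4)
  Token 5: 'quietly' -> NEW (unique so far: 5)
  Token 6: 'woman' -> NEW (unique so far: 6)
  Token 7: 'few' -> NEW (unique so far: 7)
  Token 8: 'key' -> NEW (unique so far: 8)
  Token 9: 'always' -> NEW (unique so far: 9)
  Token 10: 'rarely' -> NEW (unique so far: 10)
Unique types: ('always', 'below', 'blue', 'few', 'key', 'quickly', 'quietly', 'rarely', 'wolf', 'woman')
Vocabulary size: 10

10


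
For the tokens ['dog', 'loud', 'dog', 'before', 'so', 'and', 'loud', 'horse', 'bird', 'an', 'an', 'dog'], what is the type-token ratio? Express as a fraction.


Tokens: 12
Unique types: ('an', 'and', 'before', 'bird', 'dog', 'horse', 'loud', 'so') = 8
TTR = 8/12
Simplify: divide both by 4 -> 2/3
TTR = 2/3

2/3


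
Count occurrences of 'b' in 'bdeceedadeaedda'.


Scanning 'bdeceedadeaedda' for 'b':
  Position 0: 'b' -> MATCH (count: 1)
Total occurrences of 'b': 1

1


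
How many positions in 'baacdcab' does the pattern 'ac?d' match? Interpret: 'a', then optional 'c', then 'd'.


Pattern: ac?d means 'a', then optional 'c', then 'd'.
Scanning 'baacdcab' position-by-position:
  Pos 0: window 'baa' -> no
  Pos 1: window 'aac' -> no
  Pos 2: window 'acd' -> MATCH
  Pos 3: window 'cdc' -> no
  Pos 4: window 'dca' -> no
  Pos 5: window 'cab' -> no
  Pos 6: window 'ab' -> no
  Pos 7: window 'b' -> no
Total matches: 1

1


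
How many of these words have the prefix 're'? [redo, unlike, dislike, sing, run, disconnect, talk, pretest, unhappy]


Checking each word for prefix 're':
  'redo' -> YES, starts with 're' (count: 1)
  'unlike' -> no (count: 1)
  'dislike' -> no (count: 1)
  'sing' -> no (count: 1)
  'run' -> no (count: 1)
  'disconnect' -> no (count: 1)
  'talk' -> no (count: 1)
  'pretest' -> no (count: 1)
  'unhappy' -> no (count: 1)
Total with prefix 're': 1

1


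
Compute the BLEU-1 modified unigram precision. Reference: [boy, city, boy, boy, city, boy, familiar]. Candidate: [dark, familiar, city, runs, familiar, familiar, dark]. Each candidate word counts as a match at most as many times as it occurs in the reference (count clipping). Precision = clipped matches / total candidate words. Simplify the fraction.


Reference word counts: {'boy': 4, 'city': 2, 'familiar': 1}
Checking each candidate word (with clipping):
  'dark' -> not in reference -> no match (matches: 0)
  'familiar' -> in reference (ref count 1, used 1/1) -> match (matches: 1)
  'city' -> in reference (ref count 2, used 1/2) -> match (matches: 2)
  'runs' -> not in reference -> no match (matches: 2)
  'familiar' -> ref count 1 already used up (1/1) -> clipped, no match (matches: 2)
  'familiar' -> ref count 1 already used up (1/1) -> clipped, no match (matches: 2)
  'dark' -> not in reference -> no match (matches: 2)
Clipped matches: 2, Candidate length: 7
Precision = 2/7

2/7


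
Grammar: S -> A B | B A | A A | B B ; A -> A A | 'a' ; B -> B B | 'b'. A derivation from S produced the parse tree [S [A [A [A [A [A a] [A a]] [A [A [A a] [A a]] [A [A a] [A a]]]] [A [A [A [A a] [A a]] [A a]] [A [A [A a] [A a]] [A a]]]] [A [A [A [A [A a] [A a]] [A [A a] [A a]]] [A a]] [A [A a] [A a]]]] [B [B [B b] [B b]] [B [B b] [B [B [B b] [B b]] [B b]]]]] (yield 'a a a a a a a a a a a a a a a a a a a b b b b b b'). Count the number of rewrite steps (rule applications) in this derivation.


Every bracketed nonterminal node [X ...] in the tree is produced by exactly one rule application.
Reading the tree off as a leftmost derivation:
  Step 1: S  =>  A B   (applied S -> A B)
  Step 2: A B  =>  A A B   (applied A -> A A)
  Step 3: A A B  =>  A A A B   (applied A -> A A)
  Step 4: A A A B  =>  A A A A B   (applied A -> A A)
  Step 5: A A A A B  =>  A A A A A B   (applied A -> A A)
  Step 6: A A A A A B  =>  a A A A A B   (applied A -> a)
  Step 7: a A A A A B  =>  a a A A A B   (applied A -> a)
  Step 8: a a A A A B  =>  a a A A A A B   (applied A -> A A)
  Step 9: a a A A A A B  =>  a a A A A A A B   (applied A -> A A)
  Step 10: a a A A A A A B  =>  a a a A A A A B   (applied A -> a)
  Step 11: a a a A A A A B  =>  a a a a A A A B   (applied A -> a)
  Step 12: a a a a A A A B  =>  a a a a A A A A B   (applied A -> A A)
  Step 13: a a a a A A A A B  =>  a a a a a A A A B   (applied A -> a)
  Step 14: a a a a a A A A B  =>  a a a a a a A A B   (applied A -> a)
  Step 15: a a a a a a A A B  =>  a a a a a a A A A B   (applied A -> A A)
  Step 16: a a a a a a A A A B  =>  a a a a a a A A A A B   (applied A -> A A)
  Step 17: a a a a a a A A A A B  =>  a a a a a a A A A A A B   (applied A -> A A)
  Step 18: a a a a a a A A A A A B  =>  a a a a a a a A A A A B   (applied A -> a)
  Step 19: a a a a a a a A A A A B  =>  a a a a a a a a A A A B   (applied A -> a)
  Step 20: a a a a a a a a A A A B  =>  a a a a a a a a a A A B   (applied A -> a)
  Step 21: a a a a a a a a a A A B  =>  a a a a a a a a a A A A B   (applied A -> A A)
  Step 22: a a a a a a a a a A A A B  =>  a a a a a a a a a A A A A B   (applied A -> A A)
  Step 23: a a a a a a a a a A A A A B  =>  a a a a a a a a a a A A A B   (applied A -> a)
  Step 24: a a a a a a a a a a A A A B  =>  a a a a a a a a a a a A A B   (applied A -> a)
  Step 25: a a a a a a a a a a a A A B  =>  a a a a a a a a a a a a A B   (applied A -> a)
  Step 26: a a a a a a a a a a a a A B  =>  a a a a a a a a a a a a A A B   (applied A -> A A)
  Step 27: a a a a a a a a a a a a A A B  =>  a a a a a a a a a a a a A A A B   (applied A -> A A)
  Step 28: a a a a a a a a a a a a A A A B  =>  a a a a a a a a a a a a A A A A B   (applied A -> A A)
  Step 29: a a a a a a a a a a a a A A A A B  =>  a a a a a a a a a a a a A A A A A B   (applied A -> A A)
  Step 30: a a a a a a a a a a a a A A A A A B  =>  a a a a a a a a a a a a a A A A A B   (applied A -> a)
  Step 31: a a a a a a a a a a a a a A A A A B  =>  a a a a a a a a a a a a a a A A A B   (applied A -> a)
  Step 32: a a a a a a a a a a a a a a A A A B  =>  a a a a a a a a a a a a a a A A A A B   (applied A -> A A)
  Step 33: a a a a a a a a a a a a a a A A A A B  =>  a a a a a a a a a a a a a a a A A A B   (applied A -> a)
  Step 34: a a a a a a a a a a a a a a a A A A B  =>  a a a a a a a a a a a a a a a a A A B   (applied A -> a)
  Step 35: a a a a a a a a a a a a a a a a A A B  =>  a a a a a a a a a a a a a a a a a A B   (applied A -> a)
  Step 36: a a a a a a a a a a a a a a a a a A B  =>  a a a a a a a a a a a a a a a a a A A B   (applied A -> A A)
  Step 37: a a a a a a a a a a a a a a a a a A A B  =>  a a a a a a a a a a a a a a a a a a A B   (applied A -> a)
  Step 38: a a a a a a a a a a a a a a a a a a A B  =>  a a a a a a a a a a a a a a a a a a a B   (applied A -> a)
  Step 39: a a a a a a a a a a a a a a a a a a a B  =>  a a a a a a a a a a a a a a a a a a a B B   (applied B -> B B)
  Step 40: a a a a a a a a a a a a a a a a a a a B B  =>  a a a a a a a a a a a a a a a a a a a B B B   (applied B -> B B)
  Step 41: a a a a a a a a a a a a a a a a a a a B B B  =>  a a a a a a a a a a a a a a a a a a a b B B   (applied B -> b)
  Step 42: a a a a a a a a a a a a a a a a a a a b B B  =>  a a a a a a a a a a a a a a a a a a a b b B   (applied B -> b)
  Step 43: a a a a a a a a a a a a a a a a a a a b b B  =>  a a a a a a a a a a a a a a a a a a a b b B B   (applied B -> B B)
  Step 44: a a a a a a a a a a a a a a a a a a a b b B B  =>  a a a a a a a a a a a a a a a a a a a b b b B   (applied B -> b)
  Step 45: a a a a a a a a a a a a a a a a a a a b b b B  =>  a a a a a a a a a a a a a a a a a a a b b b B B   (applied B -> B B)
  Step 46: a a a a a a a a a a a a a a a a a a a b b b B B  =>  a a a a a a a a a a a a a a a a a a a b b b B B B   (applied B -> B B)
  Step 47: a a a a a a a a a a a a a a a a a a a b b b B B B  =>  a a a a a a a a a a a a a a a a a a a b b b b B B   (applied B -> b)
  Step 48: a a a a a a a a a a a a a a a a a a a b b b b B B  =>  a a a a a a a a a a a a a a a a a a a b b b b b B   (applied B -> b)
  Step 49: a a a a a a a a a a a a a a a a a a a b b b b b B  =>  a a a a a a a a a a a a a a a a a a a b b b b b b   (applied B -> b)
Final yield: a a a a a a a a a a a a a a a a a a a b b b b b b
Total rewrite steps: 49

49


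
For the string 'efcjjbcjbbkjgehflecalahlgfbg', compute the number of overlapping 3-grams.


String 'efcjjbcjbbkjgehflecalahlgfbg' has length L = 28.
Number of overlapping n-grams = L - n + 1
Substituting: 28 - 3 + 1 = 26

26


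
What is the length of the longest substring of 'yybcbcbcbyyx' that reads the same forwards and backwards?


Scanning 'yybcbcbcbyyx' for palindromic substrings.
Substring at positions 0-10: 'yybcbcbcbyy'.
Check: reverse('yybcbcbcbyy') = 'yybcbcbcbyy' -> palindrome confirmed.
Neighbouring characters ('-' / 'x') break symmetry, so it cannot extend further.
No longer palindromic substring exists; longest length = 11

11


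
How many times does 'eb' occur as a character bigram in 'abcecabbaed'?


Scanning 'abcecabbaed' for bigram 'eb':
  Position 0: 'ab' -> no
  Position 1: 'bc' -> no
  Position 2: 'ce' -> no
  Position 3: 'ec' -> no
  Position 4: 'ca' -> no
  Position 5: 'ab' -> no
  Position 6: 'bb' -> no
  Position 7: 'ba' -> no
  Position 8: 'ae' -> no
  Position 9: 'ed' -> no
Total matches: 0

0


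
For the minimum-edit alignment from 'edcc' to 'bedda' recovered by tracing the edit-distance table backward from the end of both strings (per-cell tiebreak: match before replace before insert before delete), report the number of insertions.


Edit distance = 3. Backtracking from cell (4, 5) with preference match > replace > insert > delete,
then listing the resulting alignment 'edcc' -> 'bedda' left to right:
  Step 1: insert 'b' [insertion #1]
  Step 2: keep 'e'
  Step 3: keep 'd'
  Step 4: replace c->d
  Step 5: replace c->a
Total insertions: 1

1


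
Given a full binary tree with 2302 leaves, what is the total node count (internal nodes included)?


Leaf nodes (terminals): 2302
Internal nodes = n - 1 = 2302 - 1 = 2301
Total = leaves + internal = 2302 + 2301 = 4603

4603


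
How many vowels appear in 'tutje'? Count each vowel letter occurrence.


Scanning each character of 'tutje':
  Position 1: 't' -> consonant (running count: 0)
  Position 2: 'u' -> vowel (running count: 1)
  Position 3: 't' -> consonant (running count: 1)
  Position 4: 'j' -> consonant (running count: 1)
  Position 5: 'e' -> vowel (running count: 2)
Total vowels: 2

2


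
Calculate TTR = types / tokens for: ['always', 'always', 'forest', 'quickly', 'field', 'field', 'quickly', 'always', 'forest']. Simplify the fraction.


Tokens: 9
Unique types: ('always', 'field', 'forest', 'quickly') = 4
TTR = 4/9
Already in lowest terms.

4/9


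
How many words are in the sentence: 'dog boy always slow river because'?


Counting words by splitting on spaces:
  Word 1: 'dog'
  Word 2: 'boy'
  Word 3: 'always'
  Word 4: 'slow'
  Word 5: 'river'
  Word 6: 'because'
Total words: 6

6


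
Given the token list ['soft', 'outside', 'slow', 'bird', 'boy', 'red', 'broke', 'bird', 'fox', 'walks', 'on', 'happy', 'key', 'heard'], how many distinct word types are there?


Listing all tokens and tracking unique types:
  Token 1: 'soft' -> NEW (unique so far: 1)
  Token 2: 'outside' -> NEW (unique so far: 2)
  Token 3: 'slow' -> NEW (unique so far: 3)
  Token 4: 'bird' -> NEW (unique so far: 4)
  Token 5: 'boy' -> NEW (unique so far: 5)
  Token 6: 'red' -> NEW (unique so far: 6)
  Token 7: 'broke' -> NEW (unique so far: 7)
  Token 8: 'bird' -> duplicate (unique so far: 7)
  Token 9: 'fox' -> NEW (unique so far: 8)
  Token 10: 'walks' -> NEW (unique so far: 9)
  Token 11: 'on' -> NEW (unique so far: 10)
  Token 12: 'happy' -> NEW (unique so far: 11)
  Token 13: 'key' -> NEW (unique so far: 12)
  Token 14: 'heard' -> NEW (unique so far: 13)
Unique types: ('bird', 'boy', 'broke', 'fox', 'happy', 'heard', 'key', 'on', 'outside', 'red', 'slow', 'soft', 'walks')
Vocabulary size: 13

13


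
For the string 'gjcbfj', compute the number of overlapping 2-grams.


String 'gjcbfj' has length L = 6.
Number of overlapping n-grams = L - n + 1
Substituting: 6 - 2 + 1 = 5

5


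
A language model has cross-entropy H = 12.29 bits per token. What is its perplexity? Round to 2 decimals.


Perplexity formula: PP = 2^H
H = 12.29
PP = 2^12.29
Decompose: 2^12.29 = 2^12 * 2^0.29
2^12 = 4096, 2^0.29 ~ 1.2226403
PP ~ 4096 * 1.2226403 = 5007.9346688
Rounded to 2 decimals: 5007.93

5007.93


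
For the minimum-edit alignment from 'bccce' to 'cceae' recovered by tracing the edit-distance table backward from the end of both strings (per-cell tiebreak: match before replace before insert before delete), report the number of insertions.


Edit distance = 3. Backtracking from cell (5, 5) with preference match > replace > insert > delete,
then listing the resulting alignment 'bccce' -> 'cceae' left to right:
  Step 1: replace b->c
  Step 2: keep 'c'
  Step 3: replace c->e
  Step 4: replace c->a
  Step 5: keep 'e'
Total insertions: 0

0


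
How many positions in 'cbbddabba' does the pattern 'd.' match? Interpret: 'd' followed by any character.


Pattern: d. means 'd' followed by any character.
Scanning 'cbbddabba' position-by-position:
  Pos 0: window 'cb' -> no
  Pos 1: window 'bb' -> no
  Pos 2: window 'bd' -> no
  Pos 3: window 'dd' -> MATCH
  Pos 4: window 'da' -> MATCH
  Pos 5: window 'ab' -> no
  Pos 6: window 'bb' -> no
  Pos 7: window 'ba' -> no
  Pos 8: window 'a' -> no
Total matches: 2

2


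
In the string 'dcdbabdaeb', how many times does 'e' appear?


Scanning 'dcdbabdaeb' for 'e':
  Position 8: 'e' -> MATCH (count: 1)
Total occurrences of 'e': 1

1


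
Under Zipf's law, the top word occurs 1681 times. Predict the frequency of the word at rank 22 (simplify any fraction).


Zipf's law: freq(rank) = f1 / rank
f1 = 1681, rank = 22
freq = 1681 / 22
GCD(1681, 22) = 1
Simplified: 1681/22

1681/22


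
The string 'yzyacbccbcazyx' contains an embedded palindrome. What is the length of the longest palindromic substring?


Scanning 'yzyacbccbcazyx' for palindromic substrings.
Substring at positions 3-10: 'acbccbca'.
Check: reverse('acbccbca') = 'acbccbca' -> palindrome confirmed.
Neighbouring characters ('y' / 'z') break symmetry, so it cannot extend further.
No longer palindromic substring exists; longest length = 8

8


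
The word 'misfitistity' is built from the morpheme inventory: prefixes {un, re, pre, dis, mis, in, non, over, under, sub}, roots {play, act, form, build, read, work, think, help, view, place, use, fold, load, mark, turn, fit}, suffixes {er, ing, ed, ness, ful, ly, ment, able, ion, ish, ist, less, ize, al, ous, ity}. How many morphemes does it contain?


Segmenting 'misfitistity' against the inventory:
  'mis' -> prefix (morpheme 1)
  'fit' -> root (morpheme 2)
  'ist' -> suffix (morpheme 3)
  'ity' -> suffix (morpheme 4)
Total morphemes: 4

4


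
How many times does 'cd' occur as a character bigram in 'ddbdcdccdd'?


Scanning 'ddbdcdccdd' for bigram 'cd':
  Position 0: 'dd' -> no
  Position 1: 'db' -> no
  Position 2: 'bd' -> no
  Position 3: 'dc' -> no
  Position 4: 'cd' -> MATCH
  Position 5: 'dc' -> no
  Position 6: 'cc' -> no
  Position 7: 'cd' -> MATCH
  Position 8: 'dd' -> no
Total matches: 2

2


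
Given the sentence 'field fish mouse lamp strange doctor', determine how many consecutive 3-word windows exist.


Word trigrams from [6] words:
  Trigram 1: (field fish mouse)
  Trigram 2: (fish mouse lamp)
  Trigram 3: (mouse lamp strange)
  Trigram 4: (lamp strange doctor)
Total word trigrams: 6 - 2 = 4

4


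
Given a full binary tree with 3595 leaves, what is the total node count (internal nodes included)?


Leaf nodes (terminals): 3595
Internal nodes = n - 1 = 3595 - 1 = 3594
Total = leaves + internal = 3595 + 3594 = 7189

7189


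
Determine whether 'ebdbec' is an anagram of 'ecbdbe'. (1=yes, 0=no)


Sort characters of 'ebdbec': 'bbcdee'
Sort characters of 'ecbdbe': 'bbcdee'
Sorted forms match -> they ARE anagrams
Result: 1

1


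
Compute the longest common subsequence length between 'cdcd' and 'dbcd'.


DP table for LCS of 'cdcd' and 'dbcd':
       d  b  c  d
    0  0  0  0  0
  c 0  0  0  1  1
  d 0  1  1  1  2
  c 0  1  1  2  2
  d 0  1  1  2  3
LCS: 'dcd'
LCS length = 3

3


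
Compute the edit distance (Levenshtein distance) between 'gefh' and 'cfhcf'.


Building DP table for s1='gefh' (len 4) and s2='cfhcf' (len 5):
       c  f  h  c  f
    0  1  2  3  4  5
  g 1  1  2  3  4  5
  e 2  2  2  3  4  5
  f 3  3  2  3  4  4
  h 4  4  3  2  3  4
Edit distance = dp[4][5] = 4

4


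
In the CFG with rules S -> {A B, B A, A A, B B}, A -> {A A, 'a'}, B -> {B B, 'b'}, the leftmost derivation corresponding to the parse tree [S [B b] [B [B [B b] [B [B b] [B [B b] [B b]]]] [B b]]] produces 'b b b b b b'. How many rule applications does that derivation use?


Every bracketed nonterminal node [X ...] in the tree is produced by exactly one rule application.
Reading the tree off as a leftmost derivation:
  Step 1: S  =>  B B   (applied S -> B B)
  Step 2: B B  =>  b B   (applied B -> b)
  Step 3: b B  =>  b B B   (applied B -> B B)
  Step 4: b B B  =>  b B B B   (applied B -> B B)
  Step 5: b B B B  =>  b b B B   (applied B -> b)
  Step 6: b b B B  =>  b b B B B   (applied B -> B B)
  Step 7: b b B B B  =>  b b b B B   (applied B -> b)
  Step 8: b b b B B  =>  b b b B B B   (applied B -> B B)
  Step 9: b b b B B B  =>  b b b b B B   (applied B -> b)
  Step 10: b b b b B B  =>  b b b b b B   (applied B -> b)
  Step 11: b b b b b B  =>  b b b b b b   (applied B -> b)
Final yield: b b b b b b
Total rewrite steps: 11

11


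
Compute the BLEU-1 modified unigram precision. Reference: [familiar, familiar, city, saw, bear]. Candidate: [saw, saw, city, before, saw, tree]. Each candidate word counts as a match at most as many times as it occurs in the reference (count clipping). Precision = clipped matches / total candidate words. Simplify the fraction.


Reference word counts: {'bear': 1, 'city': 1, 'familiar': 2, 'saw': 1}
Checking each candidate word (with clipping):
  'saw' -> in reference (ref count 1, used 1/1) -> match (matches: 1)
  'saw' -> ref count 1 already used up (1/1) -> clipped, no match (matches: 1)
  'city' -> in reference (ref count 1, used 1/1) -> match (matches: 2)
  'before' -> not in reference -> no match (matches: 2)
  'saw' -> ref count 1 already used up (1/1) -> clipped, no match (matches: 2)
  'tree' -> not in reference -> no match (matches: 2)
Clipped matches: 2, Candidate length: 6
Precision = 2/6 = 1/3

1/3


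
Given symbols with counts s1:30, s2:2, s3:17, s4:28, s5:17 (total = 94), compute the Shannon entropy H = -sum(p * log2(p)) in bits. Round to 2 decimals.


Computing entropy H = -sum(p_i * log2(p_i)):
  s1: p = 30/94 = 0.3191, -p*log2(p) = 0.5259
  s2: p = 2/94 = 0.0213, -p*log2(p) = 0.1182
  s3: p = 17/94 = 0.1809, -p*log2(p) = 0.4462
  s4: p = 28/94 = 0.2979, -p*log2(p) = 0.5205
  s5: p = 17/94 = 0.1809, -p*log2(p) = 0.4462
H = sum of terms = 2.0570
Rounded to 2 decimals: 2.06

2.06


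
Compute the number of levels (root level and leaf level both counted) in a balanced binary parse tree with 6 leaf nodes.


In a balanced binary tree with n leaves the deepest leaf is ceil(log2(n)) edges below the root,
so counting node levels inclusive of root and leaves gives ceil(log2(n)) + 1 levels.
log2(6) = 2.5850
ceil(2.5850) = 3
levels = 3 + 1 = 4

4


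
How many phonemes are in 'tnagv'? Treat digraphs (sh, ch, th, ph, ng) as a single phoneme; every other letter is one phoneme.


Parsing 'tnagv' greedily, digraphs first:
  't' -> consonant phoneme (phonemes so far: 1)
  'n' -> consonant phoneme (phonemes so far: 2)
  'a' -> vowel phoneme (phonemes so far: 3)
  'g' -> consonant phoneme (phonemes so far: 4)
  'v' -> consonant phoneme (phonemes so far: 5)
Total phonemes: 5

5


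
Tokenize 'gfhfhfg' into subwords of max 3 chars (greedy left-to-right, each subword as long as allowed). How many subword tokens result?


'gfhfhfg' has 7 characters.
Chunking with max size 3:
  Chunk 1: 'gfh' (positions 0-2)
  Chunk 2: 'fhf' (positions 3-5)
  Chunk 3: 'g' (positions 6-6)
Total chunks: ceil(7 / 3) = 3

3


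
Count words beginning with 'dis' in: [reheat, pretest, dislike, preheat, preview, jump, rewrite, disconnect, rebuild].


Checking each word for prefix 'dis':
  'reheat' -> no (count: 0)
  'pretest' -> no (count: 0)
  'dislike' -> YES, starts with 'dis' (count: 1)
  'preheat' -> no (count: 1)
  'preview' -> no (count: 1)
  'jump' -> no (count: 1)
  'rewrite' -> no (count: 1)
  'disconnect' -> YES, starts with 'dis' (count: 2)
  'rebuild' -> no (count: 2)
Total with prefix 'dis': 2

2


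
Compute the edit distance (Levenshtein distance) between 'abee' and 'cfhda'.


Building DP table for s1='abee' (len 4) and s2='cfhda' (len 5):
       c  f  h  d  a
    0  1  2  3  4  5
  a 1  1  2  3  4  4
  b 2  2  2  3  4  5
  e 3  3  3  3  4  5
  e 4  4  4  4  4  5
Edit distance = dp[4][5] = 5

5


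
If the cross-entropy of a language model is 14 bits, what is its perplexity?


Perplexity formula: PP = 2^H
H = 14
PP = 2^14
PP = 2^14 = 16384

16384


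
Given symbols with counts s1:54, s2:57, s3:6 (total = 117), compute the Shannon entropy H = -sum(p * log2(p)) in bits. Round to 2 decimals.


Computing entropy H = -sum(p_i * log2(p_i)):
  s1: p = 54/117 = 0.4615, -p*log2(p) = 0.5148
  s2: p = 57/117 = 0.4872, -p*log2(p) = 0.5054
  s3: p = 6/117 = 0.0513, -p*log2(p) = 0.2198
H = sum of terms = 1.2400
Rounded to 2 decimals: 1.24

1.24


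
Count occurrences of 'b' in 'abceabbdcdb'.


Scanning 'abceabbdcdb' for 'b':
  Position 1: 'b' -> MATCH (count: 1)
  Position 5: 'b' -> MATCH (count: 2)
  Position 6: 'b' -> MATCH (count: 3)
  Position 10: 'b' -> MATCH (count: 4)
Total occurrences of 'b': 4

4


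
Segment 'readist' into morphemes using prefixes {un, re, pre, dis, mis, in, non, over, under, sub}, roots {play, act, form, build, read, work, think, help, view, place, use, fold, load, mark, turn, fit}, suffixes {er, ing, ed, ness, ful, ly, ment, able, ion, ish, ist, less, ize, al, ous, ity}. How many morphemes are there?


Segmenting 'readist' against the inventory:
  'read' -> root (morpheme 1)
  'ist' -> suffix (morpheme 2)
Total morphemes: 2

2


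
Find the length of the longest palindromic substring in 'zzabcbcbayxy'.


Scanning 'zzabcbcbayxy' for palindromic substrings.
Substring at positions 2-8: 'abcbcba'.
Check: reverse('abcbcba') = 'abcbcba' -> palindrome confirmed.
Neighbouring characters ('z' / 'y') break symmetry, so it cannot extend further.
No longer palindromic substring exists; longest length = 7

7


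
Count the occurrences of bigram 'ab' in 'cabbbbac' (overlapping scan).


Scanning 'cabbbbac' for bigram 'ab':
  Position 0: 'ca' -> no
  Position 1: 'ab' -> MATCH
  Position 2: 'bb' -> no
  Position 3: 'bb' -> no
  Position 4: 'bb' -> no
  Position 5: 'ba' -> no
  Position 6: 'ac' -> no
Total matches: 1

1


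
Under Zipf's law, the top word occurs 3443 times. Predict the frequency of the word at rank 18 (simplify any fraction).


Zipf's law: freq(rank) = f1 / rank
f1 = 3443, rank = 18
freq = 3443 / 18
GCD(3443, 18) = 1
Simplified: 3443/18

3443/18


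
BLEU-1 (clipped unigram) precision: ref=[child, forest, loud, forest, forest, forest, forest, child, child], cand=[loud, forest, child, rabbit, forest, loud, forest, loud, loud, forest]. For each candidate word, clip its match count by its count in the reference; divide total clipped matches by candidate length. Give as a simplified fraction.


Reference word counts: {'child': 3, 'forest': 5, 'loud': 1}
Checking each candidate word (with clipping):
  'loud' -> in reference (ref count 1, used 1/1) -> match (matches: 1)
  'forest' -> in reference (ref count 5, used 1/5) -> match (matches: 2)
  'child' -> in reference (ref count 3, used 1/3) -> match (matches: 3)
  'rabbit' -> not in reference -> no match (matches: 3)
  'forest' -> in reference (ref count 5, used 2/5) -> match (matches: 4)
  'loud' -> ref count 1 already used up (1/1) -> clipped, no match (matches: 4)
  'forest' -> in reference (ref count 5, used 3/5) -> match (matches: 5)
  'loud' -> ref count 1 already used up (1/1) -> clipped, no match (matches: 5)
  'loud' -> ref count 1 already used up (1/1) -> clipped, no match (matches: 5)
  'forest' -> in reference (ref count 5, used 4/5) -> match (matches: 6)
Clipped matches: 6, Candidate length: 10
Precision = 6/10 = 3/5

3/5


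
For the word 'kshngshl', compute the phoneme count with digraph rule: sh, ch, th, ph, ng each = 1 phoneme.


Parsing 'kshngshl' greedily, digraphs first:
  'k' -> consonant phoneme (phonemes so far: 1)
  'sh' -> digraph (1 consonant phoneme) (phonemes so far: 2)
  'ng' -> digraph (1 consonant phoneme) (phonemes so far: 3)
  'sh' -> digraph (1 consonant phoneme) (phonemes so far: 4)
  'l' -> consonant phoneme (phonemes so far: 5)
Total phonemes: 5

5


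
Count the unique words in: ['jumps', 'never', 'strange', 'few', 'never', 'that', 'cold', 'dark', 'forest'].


Listing all tokens and tracking unique types:
  Token 1: 'jumps' -> NEW (unique so far: 1)
  Token 2: 'never' -> NEW (unique so far: 2)
  Token 3: 'strange' -> NEW (unique so far: 3)
  Token 4: 'few' -> NEW (unique so far: 4)
  Token 5: 'never' -> duplicate (unique so far: 4)
  Token 6: 'that' -> NEW (unique so far: 5)
  Token 7: 'cold' -> NEW (unique so far: 6)
  Token 8: 'dark' -> NEW (unique so far: 7)
  Token 9: 'forest' -> NEW (unique so far: 8)
Unique types: ('cold', 'dark', 'few', 'forest', 'jumps', 'never', 'strange', 'that')
Vocabulary size: 8

8


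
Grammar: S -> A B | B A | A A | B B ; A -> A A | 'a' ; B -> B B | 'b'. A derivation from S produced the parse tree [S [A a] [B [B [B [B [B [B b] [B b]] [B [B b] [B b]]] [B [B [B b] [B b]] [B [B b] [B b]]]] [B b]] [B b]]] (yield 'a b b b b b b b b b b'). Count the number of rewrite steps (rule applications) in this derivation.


Every bracketed nonterminal node [X ...] in the tree is produced by exactly one rule application.
Reading the tree off as a leftmost derivation:
  Step 1: S  =>  A B   (applied S -> A B)
  Step 2: A B  =>  a B   (applied A -> a)
  Step 3: a B  =>  a B B   (applied B -> B B)
  Step 4: a B B  =>  a B B B   (applied B -> B B)
  Step 5: a B B B  =>  a B B B B   (applied B -> B B)
  Step 6: a B B B B  =>  a B B B B B   (applied B -> B B)
  Step 7: a B B B B B  =>  a B B B B B B   (applied B -> B B)
  Step 8: a B B B B B B  =>  a b B B B B B   (applied B -> b)
  Step 9: a b B B B B B  =>  a b b B B B B   (applied B -> b)
  Step 10: a b b B B B B  =>  a b b B B B B B   (applied B -> B B)
  Step 11: a b b B B B B B  =>  a b b b B B B B   (applied B -> b)
  Step 12: a b b b B B B B  =>  a b b b b B B B   (applied B -> b)
  Step 13: a b b b b B B B  =>  a b b b b B B B B   (applied B -> B B)
  Step 14: a b b b b B B B B  =>  a b b b b B B B B B   (applied B -> B B)
  Step 15: a b b b b B B B B B  =>  a b b b b b B B B B   (applied B -> b)
  Step 16: a b b b b b B B B B  =>  a b b b b b b B B B   (applied B -> b)
  Step 17: a b b b b b b B B B  =>  a b b b b b b B B B B   (applied B -> B B)
  Step 18: a b b b b b b B B B B  =>  a b b b b b b b B B B   (applied B -> b)
  Step 19: a b b b b b b b B B B  =>  a b b b b b b b b B B   (applied B -> b)
  Step 20: a b b b b b b b b B B  =>  a b b b b b b b b b B   (applied B -> b)
  Step 21: a b b b b b b b b b B  =>  a b b b b b b b b b b   (applied B -> b)
Final yield: a b b b b b b b b b b
Total rewrite steps: 21

21


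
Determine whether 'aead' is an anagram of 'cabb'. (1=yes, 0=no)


Sort characters of 'aead': 'aade'
Sort characters of 'cabb': 'abbc'
Sorted forms differ -> they are NOT anagrams
Result: 0

0


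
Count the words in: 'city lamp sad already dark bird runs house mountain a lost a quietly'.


Counting words by splitting on spaces:
  Word 1: 'city'
  Word 2: 'lamp'
  Word 3: 'sad'
  Word 4: 'already'
  Word 5: 'dark'
  Word 6: 'bird'
  Word 7: 'runs'
  Word 8: 'house'
  Word 9: 'mountain'
  Word 10: 'a'
  Word 11: 'lost'
  Word 12: 'a'
  Word 13: 'quietly'
Total words: 13

13


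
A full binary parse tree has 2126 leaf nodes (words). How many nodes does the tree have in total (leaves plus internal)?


Leaf nodes (terminals): 2126
Internal nodes = n - 1 = 2126 - 1 = 2125
Total = leaves + internal = 2126 + 2125 = 4251

4251


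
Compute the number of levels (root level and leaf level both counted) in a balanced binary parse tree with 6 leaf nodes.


In a balanced binary tree with n leaves the deepest leaf is ceil(log2(n)) edges below the root,
so counting node levels inclusive of root and leaves gives ceil(log2(n)) + 1 levels.
log2(6) = 2.5850
ceil(2.5850) = 3
levels = 3 + 1 = 4

4


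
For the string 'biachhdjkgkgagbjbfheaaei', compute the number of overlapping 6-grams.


String 'biachhdjkgkgagbjbfheaaei' has length L = 24.
Number of overlapping n-grams = L - n + 1
Substituting: 24 - 6 + 1 = 19

19


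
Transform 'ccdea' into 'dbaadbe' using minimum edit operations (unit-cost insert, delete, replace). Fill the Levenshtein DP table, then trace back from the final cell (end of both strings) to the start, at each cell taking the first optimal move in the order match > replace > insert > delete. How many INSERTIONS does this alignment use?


Edit distance = 6. Backtracking from cell (5, 7) with preference match > replace > insert > delete,
then listing the resulting alignment 'ccdea' -> 'dbaadbe' left to right:
  Step 1: insert 'd' [insertion #1]
  Step 2: insert 'b' [insertion #2]
  Step 3: replace c->a
  Step 4: replace c->a
  Step 5: keep 'd'
  Step 6: replace e->b
  Step 7: replace a->e
Total insertions: 2

2


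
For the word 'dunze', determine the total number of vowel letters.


Scanning each character of 'dunze':
  Position 1: 'd' -> consonant (running count: 0)
  Position 2: 'u' -> vowel (running count: 1)
  Position 3: 'n' -> consonant (running count: 1)
  Position 4: 'z' -> consonant (running count: 1)
  Position 5: 'e' -> vowel (running count: 2)
Total vowels: 2

2


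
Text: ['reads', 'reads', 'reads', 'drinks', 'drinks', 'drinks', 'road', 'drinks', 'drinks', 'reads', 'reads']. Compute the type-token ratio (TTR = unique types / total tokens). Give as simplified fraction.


Tokens: 11
Unique types: ('drinks', 'reads', 'road') = 3
TTR = 3/11
Already in lowest terms.

3/11


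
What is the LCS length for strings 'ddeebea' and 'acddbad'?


DP table for LCS of 'ddeebea' and 'acddbad':
       a  c  d  d  b  a  d
    0  0  0  0  0  0  0  0
  d 0  0  0  1  1  1  1  1
  d 0  0  0  1  2  2  2  2
  e 0  0  0  1  2  2  2  2
  e 0  0  0  1  2  2  2  2
  b 0  0  0  1  2  3  3  3
  e 0  0  0  1  2  3  3  3
  a 0  1  1  1  2  3  4  4
LCS: 'ddba'
LCS length = 4

4


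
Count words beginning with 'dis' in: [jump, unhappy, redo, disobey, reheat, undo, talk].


Checking each word for prefix 'dis':
  'jump' -> no (count: 0)
  'unhappy' -> no (count: 0)
  'redo' -> no (count: 0)
  'disobey' -> YES, starts with 'dis' (count: 1)
  'reheat' -> no (count: 1)
  'undo' -> no (count: 1)
  'talk' -> no (count: 1)
Total with prefix 'dis': 1

1


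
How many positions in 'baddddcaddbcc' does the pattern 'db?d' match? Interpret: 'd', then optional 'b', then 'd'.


Pattern: db?d means 'd', then optional 'b', then 'd'.
Scanning 'baddddcaddbcc' position-by-position:
  Pos 0: window 'bad' -> no
  Pos 1: window 'add' -> no
  Pos 2: window 'ddd' -> MATCH
  Pos 3: window 'ddd' -> MATCH
  Pos 4: window 'ddc' -> MATCH
  Pos 5: window 'dca' -> no
  Pos 6: window 'cad' -> no
  Pos 7: window 'add' -> no
  Pos 8: window 'ddb' -> MATCH
  Pos 9: window 'dbc' -> no
  Pos 10: window 'bcc' -> no
  Pos 11: window 'cc' -> no
  Pos 12: window 'c' -> no
Total matches: 4

4
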